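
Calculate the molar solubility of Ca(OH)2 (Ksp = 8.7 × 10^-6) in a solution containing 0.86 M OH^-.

s = 1.2e-5 M

Ca(OH)2(s) ⇌ Ca^2+(aq) + 2 OH^-(aq)
Ksp = [Ca^2+][OH^-]^2
If s mol/L dissolves here, [Ca^2+] = s, [OH^-] = 0.86 + 2s ≈ 0.86 (common-ion effect: OH^- is already 0.86 M).
Ksp ≈ s × (0.86)^2
s = 1.2 × 10^-5 M
Check: 2s = 2.4 × 10^-5 ≪ 0.86, so the approximation is valid.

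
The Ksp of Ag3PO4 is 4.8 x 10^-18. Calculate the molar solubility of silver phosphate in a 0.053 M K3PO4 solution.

s ≈ 1.5e-6 M

Ag3PO4(s) <=> 3 Ag^+(aq) + PO4^3-(aq)
Ksp = [Ag^+]^3[PO4^3-]
Let s be the molar solubility in this solution. [Ag^+] = 3s, [PO4^3-] = 0.053 + s ≈ 0.053 (common-ion effect: PO4^3- is already 0.053 M).
Ksp ≈ (3s)^3 × 0.053
s = 1.5 × 10^-6 M
Check: s = 1.5 x 10^-6 ≪ 0.053, so the approximation is valid.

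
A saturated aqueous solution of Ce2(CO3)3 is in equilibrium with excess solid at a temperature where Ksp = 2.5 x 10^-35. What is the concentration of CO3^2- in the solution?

1.4 × 10^-7 M

Ce2(CO3)3(s) <=> 2 Ce^3+ + 3 CO3^2-
Ksp = [Ce^3+]^2[CO3^2-]^3
Let s = molar solubility. Then [Ce^3+] = 2s and [CO3^2-] = 3s.
So Ksp = (2s)^2 × (3s)^3 = 108s^5
Solving, s = (2.5 x 10^-35/108)^(1/5) = 4.71 × 10^-8 M
[CO3^2-] = 3s = 1.4 × 10^-7 M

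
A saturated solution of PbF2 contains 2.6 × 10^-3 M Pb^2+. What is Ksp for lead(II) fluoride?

7.0 × 10^-8

PbF2(s) ⇌ Pb^2+(aq) + 2 F^-(aq)
Stoichiometry gives [F^-] = (2/1)[Pb^2+] = 5.20 × 10^-3 M.
Ksp = [Pb^2+][F^-]^2
Ksp = 2.6 x 10^-3 × (5.20 × 10^-3)^2 = 7.0 x 10^-8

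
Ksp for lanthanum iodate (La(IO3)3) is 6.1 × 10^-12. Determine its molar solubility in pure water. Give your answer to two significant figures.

La(IO3)3(s) ⇌ La^3+ + 3 IO3^-
Ksp = [La^3+][IO3^-]^3
Let s = molar solubility. Then [La^3+] = s and [IO3^-] = 3s.
So Ksp = s × (3s)^3 = 27s^4
s = (6.1 × 10^-12 / 27)^(1/4) = 6.9 × 10^-4 M

s ≈ 6.9 x 10^-4 M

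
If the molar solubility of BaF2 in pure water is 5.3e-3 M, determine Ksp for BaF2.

BaF2(s) <=> Ba^2+(aq) + 2 F^-(aq)
With molar solubility s: [Ba^2+] = s, [F^-] = 2s.
Ksp = [Ba^2+][F^-]^2
So Ksp = s × (2s)^2 = 4s^3
With s = 5.3 × 10^-3: Ksp = 6.0 x 10^-7

Ksp ≈ 6.0 × 10^-7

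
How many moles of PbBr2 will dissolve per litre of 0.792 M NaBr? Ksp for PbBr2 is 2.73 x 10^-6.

PbBr2(s) ⇌ Pb^2+ + 2 Br^-
Ksp = [Pb^2+][Br^-]^2
Let s = moles of PbBr2 that dissolve per litre. [Pb^2+] = s, [Br^-] = 0.792 + 2s ≈ 0.792 (Ksp is small, so little additional dissolves).
Ksp ≈ s × (0.792)^2
s = 4.35 × 10^-6 M
Check: 2s = 8.7 × 10^-6 ≪ 0.792, so the approximation is valid.

s ≈ 4.35 x 10^-6 M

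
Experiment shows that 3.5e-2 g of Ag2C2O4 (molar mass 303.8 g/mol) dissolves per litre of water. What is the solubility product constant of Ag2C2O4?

6.1e-12

Molar solubility s = (3.5 × 10^-2 g/L) / (303.8 g/mol) = 1.15 x 10^-4 M.
Ag2C2O4(s) ⇌ 2 Ag^+(aq) + C2O4^2-(aq)
With molar solubility s: [Ag^+] = 2s, [C2O4^2-] = s.
Ksp = [Ag^+]^2[C2O4^2-]
So Ksp = (2s)^2 × s = 4s^3
With s = 1.15 × 10^-4: Ksp = 6.1 × 10^-12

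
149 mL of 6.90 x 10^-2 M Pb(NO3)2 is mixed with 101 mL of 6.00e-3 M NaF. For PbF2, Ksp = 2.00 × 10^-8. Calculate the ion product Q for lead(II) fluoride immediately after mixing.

Q = 2.42 × 10^-7

Total volume = 149 + 101 = 250 mL.
[Pb^2+] = 6.90 × 10^-2 × (149/250) = 4.112 × 10^-2 M
[F^-] = 6.00 x 10^-3 × (101/250) = 2.424 × 10^-3 M
PbF2(s) ⇌ Pb^2+ + 2 F^-, so Q = [Pb^2+][F^-]^2
Q = (4.112 × 10^-2)(2.424 x 10^-3)^2 = 2.42 × 10^-7
Q > Ksp, so PbF2 will precipitate.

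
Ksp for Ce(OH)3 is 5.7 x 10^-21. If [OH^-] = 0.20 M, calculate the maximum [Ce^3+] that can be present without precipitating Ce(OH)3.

Ce(OH)3(s) <=> Ce^3+(aq) + 3 OH^-(aq)
Ksp = [Ce^3+][OH^-]^3
Precipitation begins when Q = Ksp. With [OH^-] = 0.20 M:
5.7 x 10^-21 = (0.20)^3 × [Ce^3+]
[Ce^3+] = (5.7 x 10^-21 / 8.00 × 10^-3) = 7.1 x 10^-19 M

[Ce^3+] ≈ 7.1 x 10^-19 M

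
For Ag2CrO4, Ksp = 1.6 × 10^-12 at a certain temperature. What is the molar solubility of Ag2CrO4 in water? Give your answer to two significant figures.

s = 7.4 × 10^-5 M

Ag2CrO4(s) ⇌ 2 Ag^+(aq) + CrO4^2-(aq)
Ksp = [Ag^+]^2[CrO4^2-]
If s mol/L of Ag2CrO4 dissolves, [Ag^+] = 2s and [CrO4^2-] = s.
Substituting: Ksp = (2s)^2s = 4s^3
s = (1.6 × 10^-12 / 4)^(1/3) = 7.4 × 10^-5 M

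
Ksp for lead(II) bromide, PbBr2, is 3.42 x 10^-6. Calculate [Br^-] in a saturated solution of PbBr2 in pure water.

PbBr2(s) ⇌ Pb^2+ + 2 Br^-
Ksp = [Pb^2+][Br^-]^2
Let s = molar solubility. Then [Pb^2+] = s and [Br^-] = 2s.
Substituting: Ksp = s(2s)^2 = 4s^3
s = (3.42 x 10^-6 / 4)^(1/3) = 9.491 × 10^-3 M
[Br^-] = 2s = 1.90 × 10^-2 M

1.90 × 10^-2 M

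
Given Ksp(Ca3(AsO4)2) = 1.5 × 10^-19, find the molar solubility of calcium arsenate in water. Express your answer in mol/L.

Ca3(AsO4)2(s) <=> 3 Ca^2+(aq) + 2 AsO4^3-(aq)
Ksp = [Ca^2+]^3[AsO4^3-]^2
For each mole of Ca3(AsO4)2 that dissolves: [Ca^2+] = 3s, [AsO4^3-] = 2s.
Substituting: Ksp = (3s)^3(2s)^2 = 108s^5
s^5 = 1.5 × 10^-19 / 108, so s = 6.7 x 10^-5 M

s = 6.7 x 10^-5 M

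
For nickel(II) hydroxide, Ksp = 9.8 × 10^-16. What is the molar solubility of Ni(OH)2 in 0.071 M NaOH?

Ni(OH)2(s) <=> Ni^2+(aq) + 2 OH^-(aq)
Ksp = [Ni^2+][OH^-]^2
Let s = moles of Ni(OH)2 that dissolve per litre. [Ni^2+] = s, [OH^-] = 0.071 + 2s ≈ 0.071 (Ksp is small, so little additional dissolves).
Ksp ≈ s × (0.071)^2
s = 1.9 × 10^-13 M
Check: 2s = 3.9 × 10^-13 ≪ 0.071, so the approximation is valid.

s = 1.9 × 10^-13 M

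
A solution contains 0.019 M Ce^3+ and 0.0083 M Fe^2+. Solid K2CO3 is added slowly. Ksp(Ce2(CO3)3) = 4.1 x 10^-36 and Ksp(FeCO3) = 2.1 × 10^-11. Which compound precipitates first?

Each salt begins to precipitate when Q = Ksp, i.e. when [CO3^2-] reaches its threshold.
For Ce2(CO3)3: 4.1 x 10^-36 = (0.019)^2 × [CO3^2-]^3  ⇒  [CO3^2-] = 2.2 x 10^-11 M.
For FeCO3: 2.1 × 10^-11 = 0.0083 × [CO3^2-]  ⇒  [CO3^2-] = 2.5 × 10^-9 M.
The salt with the lower threshold [CO3^2-] precipitates first: Ce2(CO3)3.

Ce2(CO3)3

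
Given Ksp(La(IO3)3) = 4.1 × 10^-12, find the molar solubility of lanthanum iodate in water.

La(IO3)3(s) ⇌ La^3+ + 3 IO3^-
Ksp = [La^3+][IO3^-]^3
If s mol/L of La(IO3)3 dissolves, [La^3+] = s and [IO3^-] = 3s.
Substituting: Ksp = s(3s)^3 = 27s^4
Solving, s = (4.1 × 10^-12/27)^(1/4) = 6.2 × 10^-4 M

s = 6.2 × 10^-4 M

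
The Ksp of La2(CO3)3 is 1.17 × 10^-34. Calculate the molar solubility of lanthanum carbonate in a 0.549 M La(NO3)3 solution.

La2(CO3)3(s) ⇌ 2 La^3+(aq) + 3 CO3^2-(aq)
Ksp = [La^3+]^2[CO3^2-]^3
If s mol/L dissolves here, [La^3+] = 0.549 + 2s ≈ 0.549, [CO3^2-] = 3s (common-ion effect: La^3+ is already 0.549 M).
Ksp ≈ (0.549)^2 × (3s)^3
s = 2.43 × 10^-12 M
Check: 2s = 4.9 × 10^-12 ≪ 0.549, so the approximation is valid.

2.43 × 10^-12 M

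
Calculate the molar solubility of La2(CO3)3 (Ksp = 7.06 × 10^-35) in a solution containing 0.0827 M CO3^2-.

La2(CO3)3(s) <=> 2 La^3+ + 3 CO3^2-
Ksp = [La^3+]^2[CO3^2-]^3
Let s be the molar solubility in this solution. [La^3+] = 2s, [CO3^2-] = 0.0827 + 3s ≈ 0.0827 (since the CO3^2- already present dominates).
Ksp ≈ (2s)^2 × (0.0827)^3
s = 1.77 × 10^-16 M
Check: 3s = 5.3 × 10^-16 ≪ 0.0827, so the approximation is valid.

s = 1.77e-16 M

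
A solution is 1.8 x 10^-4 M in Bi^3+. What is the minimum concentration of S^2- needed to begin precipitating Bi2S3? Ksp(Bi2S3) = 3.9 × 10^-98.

Bi2S3(s) ⇌ 2 Bi^3+(aq) + 3 S^2-(aq)
Ksp = [Bi^3+]^2[S^2-]^3
Precipitation begins when Q = Ksp. With [Bi^3+] = 1.8 x 10^-4 M:
3.9 × 10^-98 = (1.8 x 10^-4)^2 × [S^2-]^3
[S^2-] = (3.9 × 10^-98 / 3.24 × 10^-8)^(1/3) = 1.1 x 10^-30 M

[S^2-] ≈ 1.1e-30 M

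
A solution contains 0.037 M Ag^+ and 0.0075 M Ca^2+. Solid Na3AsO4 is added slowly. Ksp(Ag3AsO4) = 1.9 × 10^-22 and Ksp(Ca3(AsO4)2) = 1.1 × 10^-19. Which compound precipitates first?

Each salt begins to precipitate when Q = Ksp, i.e. when [AsO4^3-] reaches its threshold.
For Ag3AsO4: 1.9 × 10^-22 = (0.037)^3 × [AsO4^3-]  ⇒  [AsO4^3-] = 3.8 × 10^-18 M.
For Ca3(AsO4)2: 1.1 × 10^-19 = (0.0075)^3 × [AsO4^3-]^2  ⇒  [AsO4^3-] = 5.1 x 10^-7 M.
The salt with the lower threshold [AsO4^3-] precipitates first: Ag3AsO4.

Ag3AsO4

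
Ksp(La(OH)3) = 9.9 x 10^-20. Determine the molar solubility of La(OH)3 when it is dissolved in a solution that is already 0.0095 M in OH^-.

s ≈ 1.2 × 10^-13 M

La(OH)3(s) <=> La^3+(aq) + 3 OH^-(aq)
Ksp = [La^3+][OH^-]^3
Let s = moles of La(OH)3 that dissolve per litre. [La^3+] = s, [OH^-] = 0.0095 + 3s ≈ 0.0095 (since the OH^- already present dominates).
Ksp ≈ s × (0.0095)^3
s = 1.2 × 10^-13 M
Check: 3s = 3.5 × 10^-13 ≪ 0.0095, so the approximation is valid.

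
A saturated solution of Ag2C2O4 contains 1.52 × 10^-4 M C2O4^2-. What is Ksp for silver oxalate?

Ag2C2O4(s) ⇌ 2 Ag^+(aq) + C2O4^2-(aq)
Stoichiometry gives [Ag^+] = (2/1)[C2O4^2-] = 3.040 × 10^-4 M.
Ksp = [Ag^+]^2[C2O4^2-]
Ksp = (3.040 × 10^-4)^2 × 1.52 × 10^-4 = 1.40 × 10^-11

1.40 × 10^-11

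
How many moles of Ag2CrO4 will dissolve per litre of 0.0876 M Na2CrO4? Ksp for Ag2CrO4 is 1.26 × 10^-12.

s ≈ 1.90e-6 M

Ag2CrO4(s) ⇌ 2 Ag^+(aq) + CrO4^2-(aq)
Ksp = [Ag^+]^2[CrO4^2-]
If s mol/L dissolves here, [Ag^+] = 2s, [CrO4^2-] = 0.0876 + s ≈ 0.0876 (Ksp is small, so little additional dissolves).
Ksp ≈ (2s)^2 × 0.0876
s = 1.90 × 10^-6 M
Check: s = 1.9 x 10^-6 ≪ 0.0876, so the approximation is valid.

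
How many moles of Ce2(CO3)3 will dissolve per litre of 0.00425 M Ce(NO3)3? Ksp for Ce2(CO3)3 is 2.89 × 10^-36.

Ce2(CO3)3(s) <=> 2 Ce^3+(aq) + 3 CO3^2-(aq)
Ksp = [Ce^3+]^2[CO3^2-]^3
Let s be the molar solubility in this solution. [Ce^3+] = 0.00425 + 2s ≈ 0.00425, [CO3^2-] = 3s (since Ce^3+ from Ce(NO3)3 dominates).
Ksp ≈ (0.00425)^2 × (3s)^3
s = 1.81 × 10^-11 M
Check: 2s = 3.6 × 10^-11 ≪ 0.00425, so the approximation is valid.

1.81 x 10^-11 M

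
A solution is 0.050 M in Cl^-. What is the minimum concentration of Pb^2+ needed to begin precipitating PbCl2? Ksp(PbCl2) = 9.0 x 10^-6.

PbCl2(s) ⇌ Pb^2+ + 2 Cl^-
Ksp = [Pb^2+][Cl^-]^2
Precipitation begins when Q = Ksp. With [Cl^-] = 0.050 M:
9.0 x 10^-6 = (0.050)^2 × [Pb^2+]
[Pb^2+] = (9.0 x 10^-6 / 2.50 × 10^-3) = 3.6 × 10^-3 M

[Pb^2+] ≈ 3.6e-3 M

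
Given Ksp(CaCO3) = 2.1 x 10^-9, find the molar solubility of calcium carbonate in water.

CaCO3(s) ⇌ Ca^2+ + CO3^2-
Ksp = [Ca^2+][CO3^2-]
For each mole of CaCO3 that dissolves: [Ca^2+] = s, [CO3^2-] = s.
Ksp = s × s = s^2
s = √(2.1 x 10^-9) = 4.6 × 10^-5 M

4.6 × 10^-5 M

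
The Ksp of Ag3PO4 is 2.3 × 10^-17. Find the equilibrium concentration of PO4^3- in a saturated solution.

Ag3PO4(s) ⇌ 3 Ag^+(aq) + PO4^3-(aq)
Ksp = [Ag^+]^3[PO4^3-]
If s mol/L of Ag3PO4 dissolves, [Ag^+] = 3s and [PO4^3-] = s.
So Ksp = (3s)^3 × s = 27s^4
s = (2.3 × 10^-17 / 27)^(1/4) = 3.04 × 10^-5 M
[PO4^3-] = s = 3.0 × 10^-5 M

[PO4^3-] = 3.0e-5 M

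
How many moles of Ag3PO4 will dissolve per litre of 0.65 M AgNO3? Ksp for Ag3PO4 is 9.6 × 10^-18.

Ag3PO4(s) <=> 3 Ag^+(aq) + PO4^3-(aq)
Ksp = [Ag^+]^3[PO4^3-]
Let s be the molar solubility in this solution. [Ag^+] = 0.65 + 3s ≈ 0.65, [PO4^3-] = s (common-ion effect: Ag^+ is already 0.65 M).
Ksp ≈ (0.65)^3 × s
s = 3.5 × 10^-17 M
Check: 3s = 1.0 × 10^-16 ≪ 0.65, so the approximation is valid.

s = 3.5e-17 M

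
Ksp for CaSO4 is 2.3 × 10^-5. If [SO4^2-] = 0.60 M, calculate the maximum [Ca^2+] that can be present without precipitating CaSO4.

CaSO4(s) ⇌ Ca^2+ + SO4^2-
Ksp = [Ca^2+][SO4^2-]
Precipitation begins when Q = Ksp. With [SO4^2-] = 0.60 M:
2.3 × 10^-5 = (0.60) × [Ca^2+]
[Ca^2+] = (2.3 × 10^-5 / 6.0 x 10^-1) = 3.8 x 10^-5 M

3.8 x 10^-5 M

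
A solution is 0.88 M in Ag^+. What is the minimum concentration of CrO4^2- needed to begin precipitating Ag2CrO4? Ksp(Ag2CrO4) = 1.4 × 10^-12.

Ag2CrO4(s) <=> 2 Ag^+ + CrO4^2-
Ksp = [Ag^+]^2[CrO4^2-]
Precipitation begins when Q = Ksp. With [Ag^+] = 0.88 M:
1.4 × 10^-12 = (0.88)^2 × [CrO4^2-]
[CrO4^2-] = (1.4 × 10^-12 / 7.74 × 10^-1) = 1.8 × 10^-12 M

[CrO4^2-] ≈ 1.8 × 10^-12 M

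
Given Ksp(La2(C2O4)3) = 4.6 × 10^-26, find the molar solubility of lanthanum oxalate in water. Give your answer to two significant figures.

La2(C2O4)3(s) ⇌ 2 La^3+ + 3 C2O4^2-
Ksp = [La^3+]^2[C2O4^2-]^3
If s mol/L of La2(C2O4)3 dissolves, [La^3+] = 2s and [C2O4^2-] = 3s.
Ksp = (2s)^2(3s)^3 = 108s^5
s = (4.6 × 10^-26 / 108)^(1/5) = 3.4 x 10^-6 M

s ≈ 3.4 × 10^-6 M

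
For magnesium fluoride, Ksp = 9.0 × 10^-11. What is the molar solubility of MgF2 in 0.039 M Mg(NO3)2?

MgF2(s) <=> Mg^2+(aq) + 2 F^-(aq)
Ksp = [Mg^2+][F^-]^2
If s mol/L dissolves here, [Mg^2+] = 0.039 + s ≈ 0.039, [F^-] = 2s (since Mg^2+ from Mg(NO3)2 dominates).
Ksp ≈ 0.039 × (2s)^2
s = 2.4 × 10^-5 M
Check: s = 2.4 x 10^-5 ≪ 0.039, so the approximation is valid.

s ≈ 2.4e-5 M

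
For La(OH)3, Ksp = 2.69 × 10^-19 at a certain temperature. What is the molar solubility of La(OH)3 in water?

La(OH)3(s) ⇌ La^3+(aq) + 3 OH^-(aq)
Ksp = [La^3+][OH^-]^3
With molar solubility s: [La^3+] = s, [OH^-] = 3s.
Ksp = s(3s)^3 = 27s^4
s = (2.69 × 10^-19 / 27)^(1/4) = 9.99 × 10^-6 M

s ≈ 9.99 × 10^-6 M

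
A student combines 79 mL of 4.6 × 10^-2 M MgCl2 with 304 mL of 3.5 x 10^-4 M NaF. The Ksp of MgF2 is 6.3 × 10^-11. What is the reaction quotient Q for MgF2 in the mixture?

Total volume = 79 + 304 = 383 mL.
[Mg^2+] = 4.6 × 10^-2 × (79/383) = 9.49 x 10^-3 M
[F^-] = 3.5 × 10^-4 × (304/383) = 2.78 x 10^-4 M
MgF2(s) ⇌ Mg^2+ + 2 F^-, so Q = [Mg^2+][F^-]^2
Q = (9.49 x 10^-3)(2.78 × 10^-4)^2 = 7.3 x 10^-10
Q > Ksp, so MgF2 will precipitate.

7.3 x 10^-10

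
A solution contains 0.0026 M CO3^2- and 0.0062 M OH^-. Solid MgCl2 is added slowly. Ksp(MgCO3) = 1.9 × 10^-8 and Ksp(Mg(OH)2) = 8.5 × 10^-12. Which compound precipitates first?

Mg(OH)2

Each salt begins to precipitate when Q = Ksp, i.e. when [Mg^2+] reaches its threshold.
For MgCO3: 1.9 × 10^-8 = 0.0026 × [Mg^2+]  ⇒  [Mg^2+] = 7.3 × 10^-6 M.
For Mg(OH)2: 8.5 × 10^-12 = (0.0062)^2 × [Mg^2+]  ⇒  [Mg^2+] = 2.2 x 10^-7 M.
The salt with the lower threshold [Mg^2+] precipitates first: Mg(OH)2.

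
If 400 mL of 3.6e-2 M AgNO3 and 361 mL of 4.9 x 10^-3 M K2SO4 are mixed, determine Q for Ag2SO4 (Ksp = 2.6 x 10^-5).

Q = 8.3 x 10^-7

Total volume = 400 + 361 = 761 mL.
[Ag^+] = 3.6 x 10^-2 × (400/761) = 1.89 × 10^-2 M
[SO4^2-] = 4.9 × 10^-3 × (361/761) = 2.32 x 10^-3 M
Ag2SO4(s) ⇌ 2 Ag^+ + SO4^2-, so Q = [Ag^+]^2[SO4^2-]
Q = (1.89 × 10^-2)^2(2.32 × 10^-3) = 8.3 x 10^-7
Q < Ksp, so no precipitate of Ag2SO4 forms.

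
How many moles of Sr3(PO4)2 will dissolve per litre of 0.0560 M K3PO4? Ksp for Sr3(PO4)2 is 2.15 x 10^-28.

Sr3(PO4)2(s) ⇌ 3 Sr^2+ + 2 PO4^3-
Ksp = [Sr^2+]^3[PO4^3-]^2
Let s be the molar solubility in this solution. [Sr^2+] = 3s, [PO4^3-] = 0.0560 + 2s ≈ 0.0560 (common-ion effect: PO4^3- is already 0.0560 M).
Ksp ≈ (3s)^3 × (0.0560)^2
s = 1.36 × 10^-9 M
Check: 2s = 2.7 × 10^-9 ≪ 0.0560, so the approximation is valid.

s = 1.36 × 10^-9 M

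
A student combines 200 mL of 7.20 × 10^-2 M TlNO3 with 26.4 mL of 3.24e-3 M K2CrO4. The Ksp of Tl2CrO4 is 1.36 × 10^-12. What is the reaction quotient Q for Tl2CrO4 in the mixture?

Q ≈ 1.53 × 10^-6

Total volume = 200 + 26.4 = 226.4 mL.
[Tl^+] = 7.20 x 10^-2 × (200/226.4) = 6.360 × 10^-2 M
[CrO4^2-] = 3.24 × 10^-3 × (26.4/226.4) = 3.778 × 10^-4 M
Tl2CrO4(s) ⇌ 2 Tl^+ + CrO4^2-, so Q = [Tl^+]^2[CrO4^2-]
Q = (6.360 x 10^-2)^2(3.778 × 10^-4) = 1.53 x 10^-6
Q > Ksp, so Tl2CrO4 will precipitate.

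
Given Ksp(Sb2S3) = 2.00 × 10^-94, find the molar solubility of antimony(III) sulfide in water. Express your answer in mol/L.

7.14e-20 M

Sb2S3(s) <=> 2 Sb^3+(aq) + 3 S^2-(aq)
Ksp = [Sb^3+]^2[S^2-]^3
For each mole of Sb2S3 that dissolves: [Sb^3+] = 2s, [S^2-] = 3s.
Substituting: Ksp = (2s)^2(3s)^3 = 108s^5
Solving, s = (2.00 × 10^-94/108)^(1/5) = 7.14 x 10^-20 M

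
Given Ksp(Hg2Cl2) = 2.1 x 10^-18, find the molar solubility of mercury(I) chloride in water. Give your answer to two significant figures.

s ≈ 8.1 × 10^-7 M

Hg2Cl2(s) <=> Hg2^2+ + 2 Cl^-
Ksp = [Hg2^2+][Cl^-]^2
With molar solubility s: [Hg2^2+] = s, [Cl^-] = 2s.
Ksp = s(2s)^2 = 4s^3
Solving, s = (2.1 x 10^-18/4)^(1/3) = 8.1 x 10^-7 M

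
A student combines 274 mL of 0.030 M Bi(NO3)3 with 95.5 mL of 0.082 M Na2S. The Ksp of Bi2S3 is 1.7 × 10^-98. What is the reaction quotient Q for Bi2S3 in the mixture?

Q ≈ 4.7 × 10^-9

Total volume = 274 + 95.5 = 369.5 mL.
[Bi^3+] = 3.0 × 10^-2 × (274/369.5) = 2.22 x 10^-2 M
[S^2-] = 8.2 × 10^-2 × (95.5/369.5) = 2.12 × 10^-2 M
Bi2S3(s) ⇌ 2 Bi^3+ + 3 S^2-, so Q = [Bi^3+]^2[S^2-]^3
Q = (2.22 × 10^-2)^2(2.12 x 10^-2)^3 = 4.7 x 10^-9
Q > Ksp, so Bi2S3 will precipitate.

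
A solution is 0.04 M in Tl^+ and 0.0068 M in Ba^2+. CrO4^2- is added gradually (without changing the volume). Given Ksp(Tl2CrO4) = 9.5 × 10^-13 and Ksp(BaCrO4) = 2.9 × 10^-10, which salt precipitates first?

Tl2CrO4

Precipitation of each salt starts when its ion product equals its Ksp.
For Tl2CrO4: 9.5 × 10^-13 = (0.04)^2 × [CrO4^2-]  ⇒  [CrO4^2-] = 5.9 × 10^-10 M.
For BaCrO4: 2.9 × 10^-10 = 0.0068 × [CrO4^2-]  ⇒  [CrO4^2-] = 4.3 × 10^-8 M.
The salt with the lower threshold [CrO4^2-] precipitates first: Tl2CrO4.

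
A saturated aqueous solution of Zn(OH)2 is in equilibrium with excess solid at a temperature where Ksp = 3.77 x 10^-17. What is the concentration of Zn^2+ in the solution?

Zn(OH)2(s) ⇌ Zn^2+(aq) + 2 OH^-(aq)
Ksp = [Zn^2+][OH^-]^2
For each mole of Zn(OH)2 that dissolves: [Zn^2+] = s, [OH^-] = 2s.
Substituting: Ksp = s(2s)^2 = 4s^3
s = (3.77 x 10^-17 / 4)^(1/3) = 2.112 × 10^-6 M
[Zn^2+] = s = 2.11 × 10^-6 M

[Zn^2+] = 2.11e-6 M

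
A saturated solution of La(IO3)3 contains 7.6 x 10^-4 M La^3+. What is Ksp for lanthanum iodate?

La(IO3)3(s) <=> La^3+ + 3 IO3^-
Stoichiometry gives [IO3^-] = (3/1)[La^3+] = 2.28 × 10^-3 M.
Ksp = [La^3+][IO3^-]^3
Ksp = 7.6 x 10^-4 × (2.28 x 10^-3)^3 = 9.0 × 10^-12

Ksp = 9.0 × 10^-12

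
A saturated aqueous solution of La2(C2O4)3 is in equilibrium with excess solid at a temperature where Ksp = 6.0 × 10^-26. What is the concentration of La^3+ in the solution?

[La^3+] ≈ 7.1 × 10^-6 M

La2(C2O4)3(s) ⇌ 2 La^3+(aq) + 3 C2O4^2-(aq)
Ksp = [La^3+]^2[C2O4^2-]^3
For each mole of La2(C2O4)3 that dissolves: [La^3+] = 2s, [C2O4^2-] = 3s.
So Ksp = (2s)^2 × (3s)^3 = 108s^5
s^5 = 6.0 × 10^-26 / 108, so s = 3.54 × 10^-6 M
[La^3+] = 2s = 7.1 x 10^-6 M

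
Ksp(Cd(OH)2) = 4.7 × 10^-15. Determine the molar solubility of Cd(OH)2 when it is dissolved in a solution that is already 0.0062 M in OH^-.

Cd(OH)2(s) ⇌ Cd^2+ + 2 OH^-
Ksp = [Cd^2+][OH^-]^2
Let s be the molar solubility in this solution. [Cd^2+] = s, [OH^-] = 0.0062 + 2s ≈ 0.0062 (common-ion effect: OH^- is already 0.0062 M).
Ksp ≈ s × (0.0062)^2
s = 1.2 × 10^-10 M
Check: 2s = 2.4 × 10^-10 ≪ 0.0062, so the approximation is valid.

s = 1.2e-10 M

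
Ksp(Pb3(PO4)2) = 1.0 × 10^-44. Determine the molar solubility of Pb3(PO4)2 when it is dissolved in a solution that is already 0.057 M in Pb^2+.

Pb3(PO4)2(s) ⇌ 3 Pb^2+ + 2 PO4^3-
Ksp = [Pb^2+]^3[PO4^3-]^2
If s mol/L dissolves here, [Pb^2+] = 0.057 + 3s ≈ 0.057, [PO4^3-] = 2s (Ksp is small, so little additional dissolves).
Ksp ≈ (0.057)^3 × (2s)^2
s = 3.7 x 10^-21 M
Check: 3s = 1.1 × 10^-20 ≪ 0.057, so the approximation is valid.

3.7e-21 M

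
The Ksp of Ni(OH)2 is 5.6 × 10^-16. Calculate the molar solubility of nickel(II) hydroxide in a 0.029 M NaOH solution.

Ni(OH)2(s) <=> Ni^2+(aq) + 2 OH^-(aq)
Ksp = [Ni^2+][OH^-]^2
If s mol/L dissolves here, [Ni^2+] = s, [OH^-] = 0.029 + 2s ≈ 0.029 (Ksp is small, so little additional dissolves).
Ksp ≈ s × (0.029)^2
s = 6.7 x 10^-13 M
Check: 2s = 1.3 × 10^-12 ≪ 0.029, so the approximation is valid.

6.7 × 10^-13 M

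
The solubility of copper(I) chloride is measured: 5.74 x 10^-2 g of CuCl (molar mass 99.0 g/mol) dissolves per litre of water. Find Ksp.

Molar solubility s = (5.74 × 10^-2 g/L) / (99.0 g/mol) = 5.798 × 10^-4 M.
CuCl(s) ⇌ Cu^+ + Cl^-
With molar solubility s: [Cu^+] = s, [Cl^-] = s.
Ksp = [Cu^+][Cl^-]
Ksp = (s)(s) = s^2
With s = 5.798 × 10^-4: Ksp = 3.36 × 10^-7

Ksp = 3.36e-7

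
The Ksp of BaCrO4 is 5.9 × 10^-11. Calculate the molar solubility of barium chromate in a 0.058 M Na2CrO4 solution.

1.0 × 10^-9 M

BaCrO4(s) ⇌ Ba^2+ + CrO4^2-
Ksp = [Ba^2+][CrO4^2-]
Let s = moles of BaCrO4 that dissolve per litre. [Ba^2+] = s, [CrO4^2-] = 0.058 + s ≈ 0.058 (since CrO4^2- from Na2CrO4 dominates).
Ksp ≈ s × 0.058
s = 1.0 × 10^-9 M
Check: s = 1.0 × 10^-9 ≪ 0.058, so the approximation is valid.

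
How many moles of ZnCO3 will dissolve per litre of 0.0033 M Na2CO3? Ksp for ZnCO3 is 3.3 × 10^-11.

1.0e-8 M

ZnCO3(s) <=> Zn^2+(aq) + CO3^2-(aq)
Ksp = [Zn^2+][CO3^2-]
Let s be the molar solubility in this solution. [Zn^2+] = s, [CO3^2-] = 0.0033 + s ≈ 0.0033 (common-ion effect: CO3^2- is already 0.0033 M).
Ksp ≈ s × 0.0033
s = 1.0 x 10^-8 M
Check: s = 1.0 x 10^-8 ≪ 0.0033, so the approximation is valid.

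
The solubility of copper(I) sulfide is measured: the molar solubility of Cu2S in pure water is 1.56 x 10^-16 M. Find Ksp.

Ksp = 1.52 × 10^-47

Cu2S(s) <=> 2 Cu^+(aq) + S^2-(aq)
Let s = molar solubility. Then [Cu^+] = 2s and [S^2-] = s.
Ksp = [Cu^+]^2[S^2-]
So Ksp = (2s)^2 × s = 4s^3
With s = 1.56 × 10^-16: Ksp = 1.52 × 10^-47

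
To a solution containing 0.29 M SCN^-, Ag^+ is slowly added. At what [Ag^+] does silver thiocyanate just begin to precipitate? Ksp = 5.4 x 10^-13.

[Ag^+] ≈ 1.9e-12 M

AgSCN(s) <=> Ag^+ + SCN^-
Ksp = [Ag^+][SCN^-]
Precipitation begins when Q = Ksp. With [SCN^-] = 0.29 M:
5.4 x 10^-13 = (0.29) × [Ag^+]
[Ag^+] = (5.4 x 10^-13 / 2.9 × 10^-1) = 1.9 × 10^-12 M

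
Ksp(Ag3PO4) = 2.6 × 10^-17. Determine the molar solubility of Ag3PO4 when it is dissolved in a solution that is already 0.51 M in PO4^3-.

1.2e-6 M

Ag3PO4(s) <=> 3 Ag^+ + PO4^3-
Ksp = [Ag^+]^3[PO4^3-]
Let s = moles of Ag3PO4 that dissolve per litre. [Ag^+] = 3s, [PO4^3-] = 0.51 + s ≈ 0.51 (Ksp is small, so little additional dissolves).
Ksp ≈ (3s)^3 × 0.51
s = 1.2 x 10^-6 M
Check: s = 1.2 x 10^-6 ≪ 0.51, so the approximation is valid.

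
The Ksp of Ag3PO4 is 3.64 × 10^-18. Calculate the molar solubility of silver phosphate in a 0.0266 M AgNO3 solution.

s = 1.93 x 10^-13 M

Ag3PO4(s) ⇌ 3 Ag^+(aq) + PO4^3-(aq)
Ksp = [Ag^+]^3[PO4^3-]
Let s = moles of Ag3PO4 that dissolve per litre. [Ag^+] = 0.0266 + 3s ≈ 0.0266, [PO4^3-] = s (Ksp is small, so little additional dissolves).
Ksp ≈ (0.0266)^3 × s
s = 1.93 x 10^-13 M
Check: 3s = 5.8 × 10^-13 ≪ 0.0266, so the approximation is valid.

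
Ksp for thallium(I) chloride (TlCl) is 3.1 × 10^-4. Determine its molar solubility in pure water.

0.018 M

TlCl(s) ⇌ Tl^+(aq) + Cl^-(aq)
Ksp = [Tl^+][Cl^-]
With molar solubility s: [Tl^+] = s, [Cl^-] = s.
Ksp = s × s = s^2
s = (3.1 × 10^-4)^(1/2) = 1.8 x 10^-2 M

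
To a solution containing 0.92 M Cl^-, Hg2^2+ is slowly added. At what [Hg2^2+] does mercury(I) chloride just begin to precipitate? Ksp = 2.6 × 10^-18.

Hg2Cl2(s) ⇌ Hg2^2+(aq) + 2 Cl^-(aq)
Ksp = [Hg2^2+][Cl^-]^2
Precipitation begins when Q = Ksp. With [Cl^-] = 0.92 M:
2.6 × 10^-18 = (0.92)^2 × [Hg2^2+]
[Hg2^2+] = (2.6 × 10^-18 / 8.46 × 10^-1) = 3.1 × 10^-18 M

[Hg2^2+] ≈ 3.1e-18 M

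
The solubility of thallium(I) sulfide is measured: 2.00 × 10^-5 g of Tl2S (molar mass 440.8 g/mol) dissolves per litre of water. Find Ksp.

Molar solubility s = (2.00 x 10^-5 g/L) / (440.8 g/mol) = 4.537 x 10^-8 M.
Tl2S(s) ⇌ 2 Tl^+ + S^2-
With molar solubility s: [Tl^+] = 2s, [S^2-] = s.
Ksp = [Tl^+]^2[S^2-]
So Ksp = (2s)^2 × s = 4s^3
Ksp = 4 × (4.537 × 10^-8)^3 = 3.74 x 10^-22

Ksp = 3.74 x 10^-22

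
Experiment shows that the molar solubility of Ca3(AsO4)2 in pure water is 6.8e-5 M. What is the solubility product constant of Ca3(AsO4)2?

Ca3(AsO4)2(s) ⇌ 3 Ca^2+ + 2 AsO4^3-
For each mole of Ca3(AsO4)2 that dissolves: [Ca^2+] = 3s, [AsO4^3-] = 2s.
Ksp = [Ca^2+]^3[AsO4^3-]^2
Ksp = (3s)^3(2s)^2 = 108s^5
Ksp = 108 × (6.8 × 10^-5)^5 = 1.6 x 10^-19

1.6 x 10^-19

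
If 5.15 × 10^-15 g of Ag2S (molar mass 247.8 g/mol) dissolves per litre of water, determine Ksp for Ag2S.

Molar solubility s = (5.15 × 10^-15 g/L) / (247.8 g/mol) = 2.078 x 10^-17 M.
Ag2S(s) <=> 2 Ag^+ + S^2-
If s mol/L of Ag2S dissolves, [Ag^+] = 2s and [S^2-] = s.
Ksp = [Ag^+]^2[S^2-]
So Ksp = (2s)^2 × s = 4s^3
With s = 2.078 × 10^-17: Ksp = 3.59 × 10^-50

Ksp = 3.59e-50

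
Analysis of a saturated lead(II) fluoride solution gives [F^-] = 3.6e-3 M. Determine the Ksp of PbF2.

PbF2(s) ⇌ Pb^2+(aq) + 2 F^-(aq)
Stoichiometry gives [Pb^2+] = (1/2)[F^-] = 1.80 × 10^-3 M.
Ksp = [Pb^2+][F^-]^2
Ksp = 1.80 × 10^-3 × (3.6 x 10^-3)^2 = 2.3 × 10^-8

Ksp ≈ 2.3 × 10^-8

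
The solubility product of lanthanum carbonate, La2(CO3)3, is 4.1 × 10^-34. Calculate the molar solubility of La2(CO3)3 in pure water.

La2(CO3)3(s) ⇌ 2 La^3+(aq) + 3 CO3^2-(aq)
Ksp = [La^3+]^2[CO3^2-]^3
If s mol/L of La2(CO3)3 dissolves, [La^3+] = 2s and [CO3^2-] = 3s.
So Ksp = (2s)^2 × (3s)^3 = 108s^5
Solving, s = (4.1 × 10^-34/108)^(1/5) = 8.2 x 10^-8 M

s ≈ 8.2 x 10^-8 M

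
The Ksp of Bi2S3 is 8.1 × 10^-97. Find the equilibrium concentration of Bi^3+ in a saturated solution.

4.7 x 10^-20 M

Bi2S3(s) <=> 2 Bi^3+ + 3 S^2-
Ksp = [Bi^3+]^2[S^2-]^3
If s mol/L of Bi2S3 dissolves, [Bi^3+] = 2s and [S^2-] = 3s.
So Ksp = (2s)^2 × (3s)^3 = 108s^5
s = (8.1 × 10^-97 / 108)^(1/5) = 2.37 x 10^-20 M
[Bi^3+] = 2s = 4.7 × 10^-20 M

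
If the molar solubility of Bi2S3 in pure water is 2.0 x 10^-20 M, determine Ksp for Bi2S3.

Ksp ≈ 3.5e-97

Bi2S3(s) ⇌ 2 Bi^3+(aq) + 3 S^2-(aq)
Let s = molar solubility. Then [Bi^3+] = 2s and [S^2-] = 3s.
Ksp = [Bi^3+]^2[S^2-]^3
Substituting: Ksp = (2s)^2(3s)^3 = 108s^5
Ksp = 108 × (2.0 × 10^-20)^5 = 3.5 x 10^-97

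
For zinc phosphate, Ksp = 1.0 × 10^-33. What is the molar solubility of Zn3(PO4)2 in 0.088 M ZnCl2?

Zn3(PO4)2(s) ⇌ 3 Zn^2+ + 2 PO4^3-
Ksp = [Zn^2+]^3[PO4^3-]^2
Let s be the molar solubility in this solution. [Zn^2+] = 0.088 + 3s ≈ 0.088, [PO4^3-] = 2s (since Zn^2+ from ZnCl2 dominates).
Ksp ≈ (0.088)^3 × (2s)^2
s = 6.1 × 10^-16 M
Check: 3s = 1.8 × 10^-15 ≪ 0.088, so the approximation is valid.

s = 6.1 x 10^-16 M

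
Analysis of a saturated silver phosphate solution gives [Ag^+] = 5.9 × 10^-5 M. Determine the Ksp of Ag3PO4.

4.0 x 10^-18

Ag3PO4(s) ⇌ 3 Ag^+(aq) + PO4^3-(aq)
Stoichiometry gives [PO4^3-] = (1/3)[Ag^+] = 1.97 × 10^-5 M.
Ksp = [Ag^+]^3[PO4^3-]
Ksp = (5.9 x 10^-5)^3 × 1.97 × 10^-5 = 4.0 × 10^-18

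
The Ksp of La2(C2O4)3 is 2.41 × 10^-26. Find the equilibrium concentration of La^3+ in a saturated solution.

La2(C2O4)3(s) ⇌ 2 La^3+ + 3 C2O4^2-
Ksp = [La^3+]^2[C2O4^2-]^3
Let s = molar solubility. Then [La^3+] = 2s and [C2O4^2-] = 3s.
Substituting: Ksp = (2s)^2(3s)^3 = 108s^5
Solving, s = (2.41 × 10^-26/108)^(1/5) = 2.949 x 10^-6 M
[La^3+] = 2s = 5.90 × 10^-6 M

[La^3+] ≈ 5.90 × 10^-6 M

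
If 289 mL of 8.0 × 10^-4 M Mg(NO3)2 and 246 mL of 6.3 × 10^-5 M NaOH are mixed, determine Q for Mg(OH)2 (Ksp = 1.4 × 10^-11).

Total volume = 289 + 246 = 535 mL.
[Mg^2+] = 8.0 x 10^-4 × (289/535) = 4.32 x 10^-4 M
[OH^-] = 6.3 × 10^-5 × (246/535) = 2.90 × 10^-5 M
Mg(OH)2(s) <=> Mg^2+ + 2 OH^-, so Q = [Mg^2+][OH^-]^2
Q = (4.32 × 10^-4)(2.90 x 10^-5)^2 = 3.6 × 10^-13
Q < Ksp, so no precipitate of Mg(OH)2 forms.

Q ≈ 3.6 × 10^-13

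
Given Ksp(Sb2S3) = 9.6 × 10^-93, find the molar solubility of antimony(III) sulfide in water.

s = 1.5 x 10^-19 M

Sb2S3(s) ⇌ 2 Sb^3+(aq) + 3 S^2-(aq)
Ksp = [Sb^3+]^2[S^2-]^3
Let s = molar solubility. Then [Sb^3+] = 2s and [S^2-] = 3s.
So Ksp = (2s)^2 × (3s)^3 = 108s^5
s = (9.6 × 10^-93 / 108)^(1/5) = 1.5 x 10^-19 M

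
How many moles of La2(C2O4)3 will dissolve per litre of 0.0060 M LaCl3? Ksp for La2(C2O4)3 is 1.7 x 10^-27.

La2(C2O4)3(s) <=> 2 La^3+ + 3 C2O4^2-
Ksp = [La^3+]^2[C2O4^2-]^3
If s mol/L dissolves here, [La^3+] = 0.0060 + 2s ≈ 0.0060, [C2O4^2-] = 3s (Ksp is small, so little additional dissolves).
Ksp ≈ (0.0060)^2 × (3s)^3
s = 1.2 × 10^-8 M
Check: 2s = 2.4 x 10^-8 ≪ 0.0060, so the approximation is valid.

s ≈ 1.2 × 10^-8 M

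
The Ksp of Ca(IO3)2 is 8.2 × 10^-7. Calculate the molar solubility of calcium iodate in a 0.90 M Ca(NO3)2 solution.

4.8 × 10^-4 M

Ca(IO3)2(s) ⇌ Ca^2+(aq) + 2 IO3^-(aq)
Ksp = [Ca^2+][IO3^-]^2
Let s be the molar solubility in this solution. [Ca^2+] = 0.90 + s ≈ 0.90, [IO3^-] = 2s (Ksp is small, so little additional dissolves).
Ksp ≈ 0.90 × (2s)^2
s = 4.8 x 10^-4 M
Check: s = 4.8 x 10^-4 ≪ 0.90, so the approximation is valid.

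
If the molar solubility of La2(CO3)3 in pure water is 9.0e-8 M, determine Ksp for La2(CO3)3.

6.4 × 10^-34

La2(CO3)3(s) ⇌ 2 La^3+ + 3 CO3^2-
For each mole of La2(CO3)3 that dissolves: [La^3+] = 2s, [CO3^2-] = 3s.
Ksp = [La^3+]^2[CO3^2-]^3
Substituting: Ksp = (2s)^2(3s)^3 = 108s^5
Ksp = 108 × (9.0 × 10^-8)^5 = 6.4 × 10^-34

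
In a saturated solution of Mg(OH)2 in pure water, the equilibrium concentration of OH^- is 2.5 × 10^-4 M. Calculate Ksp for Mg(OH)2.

Ksp = 7.8 × 10^-12

Mg(OH)2(s) ⇌ Mg^2+ + 2 OH^-
Stoichiometry gives [Mg^2+] = (1/2)[OH^-] = 1.25 × 10^-4 M.
Ksp = [Mg^2+][OH^-]^2
Ksp = 1.25 x 10^-4 × (2.5 × 10^-4)^2 = 7.8 × 10^-12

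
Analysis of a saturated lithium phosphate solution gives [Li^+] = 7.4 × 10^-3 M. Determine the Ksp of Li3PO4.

Li3PO4(s) ⇌ 3 Li^+ + PO4^3-
Stoichiometry gives [PO4^3-] = (1/3)[Li^+] = 2.47 × 10^-3 M.
Ksp = [Li^+]^3[PO4^3-]
Ksp = (7.4 x 10^-3)^3 × 2.47 × 10^-3 = 1.0 × 10^-9

1.0 × 10^-9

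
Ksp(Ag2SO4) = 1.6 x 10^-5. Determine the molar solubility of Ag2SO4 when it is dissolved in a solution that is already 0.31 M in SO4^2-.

3.6 × 10^-3 M

Ag2SO4(s) ⇌ 2 Ag^+ + SO4^2-
Ksp = [Ag^+]^2[SO4^2-]
If s mol/L dissolves here, [Ag^+] = 2s, [SO4^2-] = 0.31 + s ≈ 0.31 (Ksp is small, so little additional dissolves).
Ksp ≈ (2s)^2 × 0.31
s = 3.6 × 10^-3 M
Check: s = 3.6 x 10^-3 ≪ 0.31, so the approximation is valid.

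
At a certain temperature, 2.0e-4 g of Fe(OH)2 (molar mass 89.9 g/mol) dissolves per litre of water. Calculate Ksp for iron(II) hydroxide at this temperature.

Molar solubility s = (2.0 × 10^-4 g/L) / (89.9 g/mol) = 2.22 × 10^-6 M.
Fe(OH)2(s) ⇌ Fe^2+(aq) + 2 OH^-(aq)
If s mol/L of Fe(OH)2 dissolves, [Fe^2+] = s and [OH^-] = 2s.
Ksp = [Fe^2+][OH^-]^2
Substituting: Ksp = s(2s)^2 = 4s^3
Ksp = 4 × (2.22 × 10^-6)^3 = 4.4 × 10^-17

Ksp = 4.4 × 10^-17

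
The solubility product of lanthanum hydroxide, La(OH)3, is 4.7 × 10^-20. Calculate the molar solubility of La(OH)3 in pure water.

La(OH)3(s) ⇌ La^3+ + 3 OH^-
Ksp = [La^3+][OH^-]^3
With molar solubility s: [La^3+] = s, [OH^-] = 3s.
So Ksp = s × (3s)^3 = 27s^4
s^4 = 4.7 × 10^-20 / 27, so s = 6.5 × 10^-6 M

s ≈ 6.5e-6 M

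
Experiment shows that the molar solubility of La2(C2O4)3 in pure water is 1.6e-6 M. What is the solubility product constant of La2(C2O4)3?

Ksp ≈ 1.1e-27

La2(C2O4)3(s) <=> 2 La^3+(aq) + 3 C2O4^2-(aq)
If s mol/L of La2(C2O4)3 dissolves, [La^3+] = 2s and [C2O4^2-] = 3s.
Ksp = [La^3+]^2[C2O4^2-]^3
So Ksp = (2s)^2 × (3s)^3 = 108s^5
With s = 1.6 x 10^-6: Ksp = 1.1 × 10^-27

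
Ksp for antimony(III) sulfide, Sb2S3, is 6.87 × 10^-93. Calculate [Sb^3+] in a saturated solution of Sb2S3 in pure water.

Sb2S3(s) <=> 2 Sb^3+ + 3 S^2-
Ksp = [Sb^3+]^2[S^2-]^3
For each mole of Sb2S3 that dissolves: [Sb^3+] = 2s, [S^2-] = 3s.
Substituting: Ksp = (2s)^2(3s)^3 = 108s^5
s^5 = 6.87 × 10^-93 / 108, so s = 1.448 × 10^-19 M
[Sb^3+] = 2s = 2.90 × 10^-19 M

[Sb^3+] ≈ 2.90 x 10^-19 M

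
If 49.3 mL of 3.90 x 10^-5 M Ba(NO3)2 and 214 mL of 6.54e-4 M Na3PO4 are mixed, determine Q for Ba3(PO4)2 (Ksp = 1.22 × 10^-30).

1.10e-22

Total volume = 49.3 + 214 = 263.3 mL.
[Ba^2+] = 3.90 × 10^-5 × (49.3/263.3) = 7.302 x 10^-6 M
[PO4^3-] = 6.54 × 10^-4 × (214/263.3) = 5.315 x 10^-4 M
Ba3(PO4)2(s) ⇌ 3 Ba^2+(aq) + 2 PO4^3-(aq), so Q = [Ba^2+]^3[PO4^3-]^2
Q = (7.302 x 10^-6)^3(5.315 × 10^-4)^2 = 1.10 x 10^-22
Q > Ksp, so Ba3(PO4)2 will precipitate.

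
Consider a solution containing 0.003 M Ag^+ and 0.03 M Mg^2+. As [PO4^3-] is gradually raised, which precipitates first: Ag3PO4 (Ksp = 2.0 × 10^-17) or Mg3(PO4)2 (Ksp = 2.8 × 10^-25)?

Mg3(PO4)2

Each salt begins to precipitate when Q = Ksp, i.e. when [PO4^3-] reaches its threshold.
For Ag3PO4: 2.0 × 10^-17 = (0.003)^3 × [PO4^3-]  ⇒  [PO4^3-] = 7.4 × 10^-10 M.
For Mg3(PO4)2: 2.8 × 10^-25 = (0.03)^3 × [PO4^3-]^2  ⇒  [PO4^3-] = 1.0 x 10^-10 M.
The salt with the lower threshold [PO4^3-] precipitates first: Mg3(PO4)2.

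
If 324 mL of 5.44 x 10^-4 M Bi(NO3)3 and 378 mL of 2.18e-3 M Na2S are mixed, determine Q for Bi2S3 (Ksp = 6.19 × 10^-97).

Total volume = 324 + 378 = 702 mL.
[Bi^3+] = 5.44 × 10^-4 × (324/702) = 2.511 x 10^-4 M
[S^2-] = 2.18 × 10^-3 × (378/702) = 1.174 × 10^-3 M
Bi2S3(s) <=> 2 Bi^3+ + 3 S^2-, so Q = [Bi^3+]^2[S^2-]^3
Q = (2.511 x 10^-4)^2(1.174 x 10^-3)^3 = 1.02 × 10^-16
Q > Ksp, so Bi2S3 will precipitate.

Q ≈ 1.02 x 10^-16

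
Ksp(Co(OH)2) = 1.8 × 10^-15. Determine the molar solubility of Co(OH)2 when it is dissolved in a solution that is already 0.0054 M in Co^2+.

Co(OH)2(s) ⇌ Co^2+ + 2 OH^-
Ksp = [Co^2+][OH^-]^2
If s mol/L dissolves here, [Co^2+] = 0.0054 + s ≈ 0.0054, [OH^-] = 2s (Ksp is small, so little additional dissolves).
Ksp ≈ 0.0054 × (2s)^2
s = 2.9 × 10^-7 M
Check: s = 2.9 x 10^-7 ≪ 0.0054, so the approximation is valid.

s ≈ 2.9 x 10^-7 M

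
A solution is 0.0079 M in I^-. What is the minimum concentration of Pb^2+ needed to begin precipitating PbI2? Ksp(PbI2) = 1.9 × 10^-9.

PbI2(s) <=> Pb^2+(aq) + 2 I^-(aq)
Ksp = [Pb^2+][I^-]^2
Precipitation begins when Q = Ksp. With [I^-] = 0.0079 M:
1.9 × 10^-9 = (0.0079)^2 × [Pb^2+]
[Pb^2+] = (1.9 × 10^-9 / 6.24 × 10^-5) = 3.0 × 10^-5 M

3.0 × 10^-5 M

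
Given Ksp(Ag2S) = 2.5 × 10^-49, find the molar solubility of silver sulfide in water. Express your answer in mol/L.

s ≈ 4.0 × 10^-17 M

Ag2S(s) ⇌ 2 Ag^+(aq) + S^2-(aq)
Ksp = [Ag^+]^2[S^2-]
With molar solubility s: [Ag^+] = 2s, [S^2-] = s.
So Ksp = (2s)^2 × s = 4s^3
s = (2.5 × 10^-49 / 4)^(1/3) = 4.0 x 10^-17 M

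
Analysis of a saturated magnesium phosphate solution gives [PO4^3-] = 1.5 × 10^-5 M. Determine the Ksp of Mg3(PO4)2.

2.6 × 10^-24

Mg3(PO4)2(s) ⇌ 3 Mg^2+ + 2 PO4^3-
Stoichiometry gives [Mg^2+] = (3/2)[PO4^3-] = 2.25 x 10^-5 M.
Ksp = [Mg^2+]^3[PO4^3-]^2
Ksp = (2.25 x 10^-5)^3 × (1.5 × 10^-5)^2 = 2.6 x 10^-24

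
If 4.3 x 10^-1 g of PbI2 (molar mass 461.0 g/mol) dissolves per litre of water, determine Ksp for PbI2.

Ksp ≈ 3.2 x 10^-9

Molar solubility s = (4.3 × 10^-1 g/L) / (461.0 g/mol) = 9.33 × 10^-4 M.
PbI2(s) ⇌ Pb^2+(aq) + 2 I^-(aq)
With molar solubility s: [Pb^2+] = s, [I^-] = 2s.
Ksp = [Pb^2+][I^-]^2
Ksp = s(2s)^2 = 4s^3
With s = 9.33 × 10^-4: Ksp = 3.2 × 10^-9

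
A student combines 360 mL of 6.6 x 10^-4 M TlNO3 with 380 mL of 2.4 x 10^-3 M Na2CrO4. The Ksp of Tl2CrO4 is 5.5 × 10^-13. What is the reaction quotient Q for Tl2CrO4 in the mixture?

Total volume = 360 + 380 = 740 mL.
[Tl^+] = 6.6 × 10^-4 × (360/740) = 3.21 × 10^-4 M
[CrO4^2-] = 2.4 × 10^-3 × (380/740) = 1.23 x 10^-3 M
Tl2CrO4(s) <=> 2 Tl^+ + CrO4^2-, so Q = [Tl^+]^2[CrO4^2-]
Q = (3.21 × 10^-4)^2(1.23 × 10^-3) = 1.3 × 10^-10
Q > Ksp, so Tl2CrO4 will precipitate.

Q ≈ 1.3 x 10^-10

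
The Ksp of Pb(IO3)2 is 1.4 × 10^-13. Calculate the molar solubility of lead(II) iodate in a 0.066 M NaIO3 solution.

Pb(IO3)2(s) ⇌ Pb^2+ + 2 IO3^-
Ksp = [Pb^2+][IO3^-]^2
Let s = moles of Pb(IO3)2 that dissolve per litre. [Pb^2+] = s, [IO3^-] = 0.066 + 2s ≈ 0.066 (since IO3^- from NaIO3 dominates).
Ksp ≈ s × (0.066)^2
s = 3.2 x 10^-11 M
Check: 2s = 6.4 × 10^-11 ≪ 0.066, so the approximation is valid.

3.2e-11 M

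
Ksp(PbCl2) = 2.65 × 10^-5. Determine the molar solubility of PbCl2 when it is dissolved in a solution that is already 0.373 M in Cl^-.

s = 1.90 x 10^-4 M

PbCl2(s) ⇌ Pb^2+ + 2 Cl^-
Ksp = [Pb^2+][Cl^-]^2
Let s = moles of PbCl2 that dissolve per litre. [Pb^2+] = s, [Cl^-] = 0.373 + 2s ≈ 0.373 (since the Cl^- already present dominates).
Ksp ≈ s × (0.373)^2
s = 1.90 × 10^-4 M
Check: 2s = 3.8 × 10^-4 ≪ 0.373, so the approximation is valid.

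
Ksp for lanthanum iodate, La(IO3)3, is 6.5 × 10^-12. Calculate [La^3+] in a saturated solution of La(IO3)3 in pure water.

La(IO3)3(s) ⇌ La^3+ + 3 IO3^-
Ksp = [La^3+][IO3^-]^3
Let s = molar solubility. Then [La^3+] = s and [IO3^-] = 3s.
Ksp = s(3s)^3 = 27s^4
s = (6.5 × 10^-12 / 27)^(1/4) = 7.00 × 10^-4 M
[La^3+] = s = 7.0 x 10^-4 M

[La^3+] = 7.0 × 10^-4 M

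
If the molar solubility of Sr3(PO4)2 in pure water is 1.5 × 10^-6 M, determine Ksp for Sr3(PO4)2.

Ksp ≈ 8.2e-28

Sr3(PO4)2(s) ⇌ 3 Sr^2+ + 2 PO4^3-
For each mole of Sr3(PO4)2 that dissolves: [Sr^2+] = 3s, [PO4^3-] = 2s.
Ksp = [Sr^2+]^3[PO4^3-]^2
Ksp = (3s)^3(2s)^2 = 108s^5
Ksp = 108 × (1.5 × 10^-6)^5 = 8.2 x 10^-28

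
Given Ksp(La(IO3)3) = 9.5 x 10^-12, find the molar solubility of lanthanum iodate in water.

La(IO3)3(s) ⇌ La^3+ + 3 IO3^-
Ksp = [La^3+][IO3^-]^3
Let s = molar solubility. Then [La^3+] = s and [IO3^-] = 3s.
Substituting: Ksp = s(3s)^3 = 27s^4
s = (9.5 x 10^-12 / 27)^(1/4) = 7.7 x 10^-4 M

s ≈ 7.7 x 10^-4 M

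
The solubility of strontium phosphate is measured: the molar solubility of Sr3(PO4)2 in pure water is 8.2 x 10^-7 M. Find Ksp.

Ksp = 4.0 x 10^-29

Sr3(PO4)2(s) <=> 3 Sr^2+ + 2 PO4^3-
Let s = molar solubility. Then [Sr^2+] = 3s and [PO4^3-] = 2s.
Ksp = [Sr^2+]^3[PO4^3-]^2
Ksp = (3s)^3(2s)^2 = 108s^5
With s = 8.2 × 10^-7: Ksp = 4.0 × 10^-29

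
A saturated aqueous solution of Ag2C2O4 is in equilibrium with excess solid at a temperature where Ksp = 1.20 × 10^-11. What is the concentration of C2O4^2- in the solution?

Ag2C2O4(s) ⇌ 2 Ag^+ + C2O4^2-
Ksp = [Ag^+]^2[C2O4^2-]
With molar solubility s: [Ag^+] = 2s, [C2O4^2-] = s.
So Ksp = (2s)^2 × s = 4s^3
s = (1.20 × 10^-11 / 4)^(1/3) = 1.442 x 10^-4 M
[C2O4^2-] = s = 1.44 x 10^-4 M

[C2O4^2-] = 1.44e-4 M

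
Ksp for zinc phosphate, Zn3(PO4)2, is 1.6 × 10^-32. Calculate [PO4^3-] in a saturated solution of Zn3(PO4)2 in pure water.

Zn3(PO4)2(s) <=> 3 Zn^2+(aq) + 2 PO4^3-(aq)
Ksp = [Zn^2+]^3[PO4^3-]^2
If s mol/L of Zn3(PO4)2 dissolves, [Zn^2+] = 3s and [PO4^3-] = 2s.
So Ksp = (3s)^3 × (2s)^2 = 108s^5
s^5 = 1.6 × 10^-32 / 108, so s = 1.71 x 10^-7 M
[PO4^3-] = 2s = 3.4 × 10^-7 M

[PO4^3-] = 3.4e-7 M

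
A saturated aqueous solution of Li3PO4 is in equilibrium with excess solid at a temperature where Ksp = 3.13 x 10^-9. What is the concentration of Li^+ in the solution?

Li3PO4(s) <=> 3 Li^+ + PO4^3-
Ksp = [Li^+]^3[PO4^3-]
With molar solubility s: [Li^+] = 3s, [PO4^3-] = s.
So Ksp = (3s)^3 × s = 27s^4
s^4 = 3.13 x 10^-9 / 27, so s = 3.281 × 10^-3 M
[Li^+] = 3s = 9.84 x 10^-3 M

[Li^+] = 9.84 × 10^-3 M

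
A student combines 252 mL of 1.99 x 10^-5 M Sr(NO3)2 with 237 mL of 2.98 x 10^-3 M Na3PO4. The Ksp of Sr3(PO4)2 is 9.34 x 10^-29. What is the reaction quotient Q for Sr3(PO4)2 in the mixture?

Total volume = 252 + 237 = 489 mL.
[Sr^2+] = 1.99 x 10^-5 × (252/489) = 1.026 × 10^-5 M
[PO4^3-] = 2.98 × 10^-3 × (237/489) = 1.444 x 10^-3 M
Sr3(PO4)2(s) ⇌ 3 Sr^2+(aq) + 2 PO4^3-(aq), so Q = [Sr^2+]^3[PO4^3-]^2
Q = (1.026 x 10^-5)^3(1.444 × 10^-3)^2 = 2.25 × 10^-21
Q > Ksp, so Sr3(PO4)2 will precipitate.

2.25 × 10^-21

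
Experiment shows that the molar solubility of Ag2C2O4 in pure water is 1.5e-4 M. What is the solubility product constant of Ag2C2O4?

1.4e-11

Ag2C2O4(s) <=> 2 Ag^+(aq) + C2O4^2-(aq)
If s mol/L of Ag2C2O4 dissolves, [Ag^+] = 2s and [C2O4^2-] = s.
Ksp = [Ag^+]^2[C2O4^2-]
Ksp = (2s)^2s = 4s^3
With s = 1.5 × 10^-4: Ksp = 1.4 × 10^-11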